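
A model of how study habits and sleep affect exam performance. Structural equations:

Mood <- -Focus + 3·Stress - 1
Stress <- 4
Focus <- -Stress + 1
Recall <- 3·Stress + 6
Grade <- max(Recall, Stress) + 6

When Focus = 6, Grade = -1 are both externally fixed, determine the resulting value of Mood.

5

Under do(Focus = 6, Grade = -1), each intervened variable's structural equation is replaced by its fixed value.
Mood = -Focus + 3·Stress - 1  [with Focus=6, Stress=4]  = 5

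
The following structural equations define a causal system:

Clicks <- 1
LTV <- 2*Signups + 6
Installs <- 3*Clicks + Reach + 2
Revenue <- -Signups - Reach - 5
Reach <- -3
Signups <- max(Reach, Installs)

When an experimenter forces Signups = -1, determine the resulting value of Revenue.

Intervening sets Signups = -1 and removes its equation (Signups <- max(Reach, Installs)).
Revenue = -Signups - Reach - 5  [with Signups=-1, Reach=-3]  = -1

-1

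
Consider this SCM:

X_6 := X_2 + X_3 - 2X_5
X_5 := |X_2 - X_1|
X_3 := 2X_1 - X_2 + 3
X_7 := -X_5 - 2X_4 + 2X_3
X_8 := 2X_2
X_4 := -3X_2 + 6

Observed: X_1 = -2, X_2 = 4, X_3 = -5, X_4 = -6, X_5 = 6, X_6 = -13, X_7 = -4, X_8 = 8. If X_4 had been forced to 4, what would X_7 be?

The intervention breaks the incoming arrows to X_4: X_4 := -3X_2 + 6 no longer applies, and X_4 = 4.
X_3 = 2X_1 - X_2 + 3  [with X_1=-2, X_2=4]  = -5
X_5 = |X_2 - X_1|  [with X_2=4, X_1=-2]  = 6
X_7 = -X_5 - 2X_4 + 2X_3  [with X_5=6, X_4=4, X_3=-5]  = -24

-24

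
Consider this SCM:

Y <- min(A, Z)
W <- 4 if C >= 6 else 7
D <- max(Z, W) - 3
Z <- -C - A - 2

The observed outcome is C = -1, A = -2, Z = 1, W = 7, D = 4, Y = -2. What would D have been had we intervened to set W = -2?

Intervening sets W = -2 and removes its equation (W <- 4 if C >= 6 else 7).
Z = -C - A - 2  [with C=-1, A=-2]  = 1
D = max(Z, W) - 3  [with Z=1, W=-2]  = -2

-2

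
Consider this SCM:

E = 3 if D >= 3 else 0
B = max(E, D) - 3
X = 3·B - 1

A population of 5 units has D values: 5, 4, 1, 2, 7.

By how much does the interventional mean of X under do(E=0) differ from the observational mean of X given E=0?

6.9

The intervention sets E=0 in all 5 units regardless of D. Recomputing X per unit gives 5, 2, -7, -4, 11; average 1.4.
E[X|E=0] averages over only the 2 units with E=0 (D = 1, 2): X = -7, -4, mean -5.5.
Difference = 1.4 − (-5.5) = 6.9.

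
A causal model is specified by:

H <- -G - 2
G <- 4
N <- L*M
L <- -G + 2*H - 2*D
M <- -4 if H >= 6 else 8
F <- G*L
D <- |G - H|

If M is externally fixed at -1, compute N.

The intervention breaks the incoming arrows to M: M <- -4 if H >= 6 else 8 no longer applies, and M = -1.
H = -G - 2  [with G=4]  = -6
D = |G - H|  [with G=4, H=-6]  = 10
L = -G + 2*H - 2*D  [with G=4, H=-6, D=10]  = -36
N = L*M  [with L=-36, M=-1]  = 36

36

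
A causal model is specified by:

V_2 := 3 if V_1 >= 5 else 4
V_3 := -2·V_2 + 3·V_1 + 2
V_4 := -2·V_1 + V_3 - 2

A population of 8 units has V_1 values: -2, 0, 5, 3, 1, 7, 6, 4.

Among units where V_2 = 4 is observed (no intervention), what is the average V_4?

E[V_4|V_2=4] averages over only the 5 units with V_2=4 (V_1 = -2, 0, 3, 1, 4): V_4 = -10, -8, -5, -7, -4, mean -6.8.

-6.8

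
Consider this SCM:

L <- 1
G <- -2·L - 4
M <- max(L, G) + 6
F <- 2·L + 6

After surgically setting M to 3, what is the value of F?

The intervention breaks the incoming arrows to M: M <- max(L, G) + 6 no longer applies, and M = 3.
F is not downstream of the intervention, so its value is determined by the original equations.
F = 2·L + 6  [with L=1]  = 8

8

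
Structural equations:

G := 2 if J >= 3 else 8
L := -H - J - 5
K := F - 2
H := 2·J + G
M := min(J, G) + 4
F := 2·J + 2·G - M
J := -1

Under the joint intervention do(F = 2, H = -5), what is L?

1

Setting F = 2, H = -5 by intervention discards those variables' equations.
L = -H - J - 5  [with H=-5, J=-1]  = 1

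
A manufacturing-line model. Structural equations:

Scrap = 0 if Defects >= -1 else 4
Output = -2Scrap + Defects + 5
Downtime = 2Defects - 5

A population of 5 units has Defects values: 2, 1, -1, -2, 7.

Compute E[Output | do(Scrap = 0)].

The intervention sets Scrap=0 in all 5 units regardless of Defects. Recomputing Output per unit gives 7, 6, 4, 3, 12; average 6.4.

6.4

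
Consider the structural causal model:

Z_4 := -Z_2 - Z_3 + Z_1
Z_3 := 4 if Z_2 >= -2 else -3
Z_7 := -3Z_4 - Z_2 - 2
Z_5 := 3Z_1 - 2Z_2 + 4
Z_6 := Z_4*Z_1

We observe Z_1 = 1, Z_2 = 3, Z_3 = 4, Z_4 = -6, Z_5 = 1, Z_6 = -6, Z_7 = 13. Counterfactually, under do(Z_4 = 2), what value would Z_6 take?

2

Under do(Z_4=2), the mechanism Z_4 := -Z_2 - Z_3 + Z_1 is discarded; Z_4 is fixed at 2.
Z_6 = Z_4*Z_1  [with Z_4=2, Z_1=1]  = 2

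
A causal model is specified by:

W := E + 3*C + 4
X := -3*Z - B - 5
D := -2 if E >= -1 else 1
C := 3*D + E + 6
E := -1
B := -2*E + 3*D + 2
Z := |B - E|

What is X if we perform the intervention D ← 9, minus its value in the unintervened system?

-126

Under do(D=9), the mechanism D := -2 if E >= -1 else 1 is discarded; D is fixed at 9.
B = -2*E + 3*D + 2  [with E=-1, D=9]  = 31
Z = |B - E|  [with B=31, E=-1]  = 32
X = -3*Z - B - 5  [with Z=32, B=31]  = -132
Without intervention: D = -2 if E >= -1 else 1  [with E=-1]  = -2; B = -2*E + 3*D + 2  [with E=-1, D=-2]  = -2; Z = |B - E|  [with B=-2, E=-1]  = 1; X = -3*Z - B - 5  [with Z=1, B=-2]  = -6.
Change = -132 − (-6) = -126.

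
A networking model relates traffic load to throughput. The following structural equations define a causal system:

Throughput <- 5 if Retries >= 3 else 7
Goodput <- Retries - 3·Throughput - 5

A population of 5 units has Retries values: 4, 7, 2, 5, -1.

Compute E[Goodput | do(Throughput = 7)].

Under do(Throughput=7), Throughput's equation is replaced by Throughput=7 for every unit. Per-unit Goodput: -22, -19, -24, -21, -27. Mean = -22.6.

-22.6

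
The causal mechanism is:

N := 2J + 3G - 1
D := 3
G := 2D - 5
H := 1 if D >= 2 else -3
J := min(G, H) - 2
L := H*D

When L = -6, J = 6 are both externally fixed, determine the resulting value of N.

Setting L = -6, J = 6 by intervention discards those variables' equations.
G = 2D - 5  [with D=3]  = 1
N = 2J + 3G - 1  [with J=6, G=1]  = 14

14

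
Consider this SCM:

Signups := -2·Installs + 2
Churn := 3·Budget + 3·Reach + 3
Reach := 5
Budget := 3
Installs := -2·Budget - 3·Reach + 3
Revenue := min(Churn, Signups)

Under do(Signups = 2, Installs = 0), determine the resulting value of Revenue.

The joint intervention fixes Signups = 2, Installs = 0, removing each variable's own equation.
Churn = 3·Budget + 3·Reach + 3  [with Budget=3, Reach=5]  = 27
Revenue = min(Churn, Signups)  [with Churn=27, Signups=2]  = 2

2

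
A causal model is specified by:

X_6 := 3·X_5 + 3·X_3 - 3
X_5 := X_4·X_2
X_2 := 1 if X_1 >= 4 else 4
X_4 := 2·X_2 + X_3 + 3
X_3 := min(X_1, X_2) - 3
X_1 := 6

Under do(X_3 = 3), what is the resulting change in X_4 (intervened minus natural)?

5

The intervention breaks the incoming arrows to X_3: X_3 := min(X_1, X_2) - 3 no longer applies, and X_3 = 3.
X_2 = 1 if X_1 >= 4 else 4  [with X_1=6]  = 1
X_4 = 2·X_2 + X_3 + 3  [with X_2=1, X_3=3]  = 8
Without intervention: X_2 = 1 if X_1 >= 4 else 4  [with X_1=6]  = 1; X_3 = min(X_1, X_2) - 3  [with X_1=6, X_2=1]  = -2; X_4 = 2·X_2 + X_3 + 3  [with X_2=1, X_3=-2]  = 3.
Change = 8 − 3 = 5.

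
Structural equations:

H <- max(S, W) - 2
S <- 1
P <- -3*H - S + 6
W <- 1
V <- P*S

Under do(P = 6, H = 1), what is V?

The joint intervention fixes P = 6, H = 1, removing each variable's own equation.
V = P*S  [with P=6, S=1]  = 6

6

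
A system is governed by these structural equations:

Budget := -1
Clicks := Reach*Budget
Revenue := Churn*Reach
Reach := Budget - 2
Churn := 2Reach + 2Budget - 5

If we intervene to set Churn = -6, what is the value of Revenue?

Intervening sets Churn = -6 and removes its equation (Churn := 2Reach + 2Budget - 5).
Reach = Budget - 2  [with Budget=-1]  = -3
Revenue = Churn*Reach  [with Churn=-6, Reach=-3]  = 18

18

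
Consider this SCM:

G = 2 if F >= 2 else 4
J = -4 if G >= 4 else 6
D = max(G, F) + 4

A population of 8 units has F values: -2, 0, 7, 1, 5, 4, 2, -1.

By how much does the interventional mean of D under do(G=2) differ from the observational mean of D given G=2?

The intervention sets G=2 in all 8 units regardless of F. Recomputing D per unit gives 6, 6, 11, 6, 9, 8, 6, 6; average 7.25.
E[D|G=2] averages over only the 4 units with G=2 (F = 7, 5, 4, 2): D = 11, 9, 8, 6, mean 8.5.
Difference = 7.25 − 8.5 = -1.25.

-1.25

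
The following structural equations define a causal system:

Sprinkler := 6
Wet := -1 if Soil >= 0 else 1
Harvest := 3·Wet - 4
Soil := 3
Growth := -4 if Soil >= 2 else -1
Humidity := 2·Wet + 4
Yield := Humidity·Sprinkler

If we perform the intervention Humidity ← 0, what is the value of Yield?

0

The intervention breaks the incoming arrows to Humidity: Humidity := 2·Wet + 4 no longer applies, and Humidity = 0.
Yield = Humidity·Sprinkler  [with Humidity=0, Sprinkler=6]  = 0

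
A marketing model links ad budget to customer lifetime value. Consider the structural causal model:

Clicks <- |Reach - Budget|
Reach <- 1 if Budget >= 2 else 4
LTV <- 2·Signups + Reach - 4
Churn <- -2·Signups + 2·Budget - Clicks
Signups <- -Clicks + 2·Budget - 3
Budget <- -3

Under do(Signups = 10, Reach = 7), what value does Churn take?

The joint intervention fixes Signups = 10, Reach = 7, removing each variable's own equation.
Clicks = |Reach - Budget|  [with Reach=7, Budget=-3]  = 10
Churn = -2·Signups + 2·Budget - Clicks  [with Signups=10, Budget=-3, Clicks=10]  = -36

-36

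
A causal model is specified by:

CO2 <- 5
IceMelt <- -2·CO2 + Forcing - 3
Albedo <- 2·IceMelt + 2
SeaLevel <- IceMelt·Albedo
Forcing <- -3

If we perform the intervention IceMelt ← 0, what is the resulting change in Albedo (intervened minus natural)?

The intervention breaks the incoming arrows to IceMelt: IceMelt <- -2·CO2 + Forcing - 3 no longer applies, and IceMelt = 0.
Albedo = 2·IceMelt + 2  [with IceMelt=0]  = 2
Without intervention: IceMelt = -2·CO2 + Forcing - 3  [with CO2=5, Forcing=-3]  = -16; Albedo = 2·IceMelt + 2  [with IceMelt=-16]  = -30.
Change = 2 − (-30) = 32.

32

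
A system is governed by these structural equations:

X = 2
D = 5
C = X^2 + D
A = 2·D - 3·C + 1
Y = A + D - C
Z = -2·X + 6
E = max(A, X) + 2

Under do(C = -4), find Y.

32

do(C=-4) replaces the equation C = X^2 + D with the constant C = -4.
A = 2·D - 3·C + 1  [with D=5, C=-4]  = 23
Y = A + D - C  [with A=23, D=5, C=-4]  = 32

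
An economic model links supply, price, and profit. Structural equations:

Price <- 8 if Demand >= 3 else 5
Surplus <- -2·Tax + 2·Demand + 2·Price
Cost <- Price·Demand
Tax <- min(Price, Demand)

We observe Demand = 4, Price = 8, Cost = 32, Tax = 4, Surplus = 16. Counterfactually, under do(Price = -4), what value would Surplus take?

do(Price=-4) replaces the equation Price <- 8 if Demand >= 3 else 5 with the constant Price = -4.
Tax = min(Price, Demand)  [with Price=-4, Demand=4]  = -4
Surplus = -2·Tax + 2·Demand + 2·Price  [with Tax=-4, Demand=4, Price=-4]  = 8

8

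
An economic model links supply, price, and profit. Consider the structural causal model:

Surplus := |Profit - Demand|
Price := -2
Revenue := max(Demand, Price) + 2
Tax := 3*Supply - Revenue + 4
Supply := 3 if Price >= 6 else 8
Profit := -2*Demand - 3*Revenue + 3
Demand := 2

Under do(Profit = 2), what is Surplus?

Intervening sets Profit = 2 and removes its equation (Profit := -2*Demand - 3*Revenue + 3).
Surplus = |Profit - Demand|  [with Profit=2, Demand=2]  = 0

0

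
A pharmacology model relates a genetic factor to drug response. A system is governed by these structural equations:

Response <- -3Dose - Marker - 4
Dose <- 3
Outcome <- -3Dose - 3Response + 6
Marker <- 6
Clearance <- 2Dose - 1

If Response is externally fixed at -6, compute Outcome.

do(Response=-6) replaces the equation Response <- -3Dose - Marker - 4 with the constant Response = -6.
Outcome = -3Dose - 3Response + 6  [with Dose=3, Response=-6]  = 15

15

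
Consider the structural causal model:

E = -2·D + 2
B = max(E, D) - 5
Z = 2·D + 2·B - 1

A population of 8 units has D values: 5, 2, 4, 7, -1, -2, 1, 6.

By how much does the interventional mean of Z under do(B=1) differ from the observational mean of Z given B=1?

Every unit gets B=1 under the intervention. Z values become 11, 5, 9, 15, -1, -3, 3, 13; E[Z|do(B=1)] = 6.5.
Observing B=1 restricts to units where B's equation naturally yields 1: D ∈ {-2, 6}. In that subpopulation Z = -3, 13, mean 5.
Difference = 6.5 − 5 = 1.5.

1.5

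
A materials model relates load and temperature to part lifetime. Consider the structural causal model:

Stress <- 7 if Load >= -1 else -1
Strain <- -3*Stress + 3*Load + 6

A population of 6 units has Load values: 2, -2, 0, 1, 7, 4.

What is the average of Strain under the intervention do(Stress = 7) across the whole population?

Every unit gets Stress=7 under the intervention. Strain values become -9, -21, -15, -12, 6, -3; E[Strain|do(Stress=7)] = -9.

-9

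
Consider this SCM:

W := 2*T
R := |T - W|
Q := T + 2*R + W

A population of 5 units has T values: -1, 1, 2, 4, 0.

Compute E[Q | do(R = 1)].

5.6

Under do(R=1), R's equation is replaced by R=1 for every unit. Per-unit Q: -1, 5, 8, 14, 2. Mean = 5.6.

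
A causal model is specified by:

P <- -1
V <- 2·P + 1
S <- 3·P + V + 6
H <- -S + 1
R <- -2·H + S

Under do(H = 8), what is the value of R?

Intervening sets H = 8 and removes its equation (H <- -S + 1).
V = 2·P + 1  [with P=-1]  = -1
S = 3·P + V + 6  [with P=-1, V=-1]  = 2
R = -2·H + S  [with H=8, S=2]  = -14

-14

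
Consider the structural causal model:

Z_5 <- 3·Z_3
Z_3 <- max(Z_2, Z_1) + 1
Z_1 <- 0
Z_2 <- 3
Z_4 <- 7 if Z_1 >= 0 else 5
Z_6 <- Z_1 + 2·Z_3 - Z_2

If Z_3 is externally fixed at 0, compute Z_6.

The intervention breaks the incoming arrows to Z_3: Z_3 <- max(Z_2, Z_1) + 1 no longer applies, and Z_3 = 0.
Z_6 = Z_1 + 2·Z_3 - Z_2  [with Z_1=0, Z_3=0, Z_2=3]  = -3

-3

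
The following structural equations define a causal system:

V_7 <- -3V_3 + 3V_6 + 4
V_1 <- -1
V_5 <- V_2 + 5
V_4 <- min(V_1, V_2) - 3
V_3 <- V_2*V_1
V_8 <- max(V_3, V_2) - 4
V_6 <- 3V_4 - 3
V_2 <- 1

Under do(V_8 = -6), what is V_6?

-15

The intervention breaks the incoming arrows to V_8: V_8 <- max(V_3, V_2) - 4 no longer applies, and V_8 = -6.
V_6 is not downstream of the intervention, so its value is determined by the original equations.
V_4 = min(V_1, V_2) - 3  [with V_1=-1, V_2=1]  = -4
V_6 = 3V_4 - 3  [with V_4=-4]  = -15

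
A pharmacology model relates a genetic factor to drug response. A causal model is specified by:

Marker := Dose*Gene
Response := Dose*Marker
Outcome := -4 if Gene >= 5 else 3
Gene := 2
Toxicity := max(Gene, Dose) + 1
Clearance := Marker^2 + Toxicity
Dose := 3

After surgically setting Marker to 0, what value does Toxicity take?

4

do(Marker=0) replaces the equation Marker := Dose*Gene with the constant Marker = 0.
Toxicity is not downstream of the intervention, so its value is determined by the original equations.
Toxicity = max(Gene, Dose) + 1  [with Gene=2, Dose=3]  = 4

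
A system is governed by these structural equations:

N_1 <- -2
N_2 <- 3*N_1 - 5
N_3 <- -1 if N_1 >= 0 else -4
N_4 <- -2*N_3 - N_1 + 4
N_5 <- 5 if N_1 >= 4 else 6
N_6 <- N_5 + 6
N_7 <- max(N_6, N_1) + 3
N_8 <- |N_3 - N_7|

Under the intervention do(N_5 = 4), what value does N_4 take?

14

The intervention breaks the incoming arrows to N_5: N_5 <- 5 if N_1 >= 4 else 6 no longer applies, and N_5 = 4.
Since N_4 is not a descendant of the intervened variable, it is unaffected.
N_3 = -1 if N_1 >= 0 else -4  [with N_1=-2]  = -4
N_4 = -2*N_3 - N_1 + 4  [with N_3=-4, N_1=-2]  = 14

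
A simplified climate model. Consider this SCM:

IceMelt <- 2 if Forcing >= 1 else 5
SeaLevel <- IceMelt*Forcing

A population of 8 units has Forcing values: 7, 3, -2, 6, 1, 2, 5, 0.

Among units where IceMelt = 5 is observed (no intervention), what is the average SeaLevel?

Observing IceMelt=5 restricts to units where IceMelt's equation naturally yields 5: Forcing ∈ {-2, 0}. In that subpopulation SeaLevel = -10, 0, mean -5.

-5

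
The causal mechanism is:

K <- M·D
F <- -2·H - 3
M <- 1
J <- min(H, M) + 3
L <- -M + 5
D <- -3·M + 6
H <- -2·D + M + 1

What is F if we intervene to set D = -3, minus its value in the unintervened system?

-24

Under do(D=-3), the mechanism D <- -3·M + 6 is discarded; D is fixed at -3.
H = -2·D + M + 1  [with D=-3, M=1]  = 8
F = -2·H - 3  [with H=8]  = -19
Without intervention: D = -3·M + 6  [with M=1]  = 3; H = -2·D + M + 1  [with D=3, M=1]  = -4; F = -2·H - 3  [with H=-4]  = 5.
Change = -19 − 5 = -24.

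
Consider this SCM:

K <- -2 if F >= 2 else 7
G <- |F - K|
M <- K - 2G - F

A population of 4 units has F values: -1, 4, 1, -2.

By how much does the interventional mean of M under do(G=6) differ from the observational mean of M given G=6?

4.25

Under do(G=6), G's equation is replaced by G=6 for every unit. Per-unit M: -4, -18, -6, -3. Mean = -7.75.
Observing G=6 restricts to units where G's equation naturally yields 6: F ∈ {4, 1}. In that subpopulation M = -18, -6, mean -12.
Difference = -7.75 − (-12) = 4.25.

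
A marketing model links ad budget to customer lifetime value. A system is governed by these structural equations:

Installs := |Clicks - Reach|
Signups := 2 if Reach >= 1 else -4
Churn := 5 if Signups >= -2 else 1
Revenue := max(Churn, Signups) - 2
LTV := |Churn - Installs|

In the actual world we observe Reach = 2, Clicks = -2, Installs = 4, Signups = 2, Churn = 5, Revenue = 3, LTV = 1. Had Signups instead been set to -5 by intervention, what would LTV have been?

The intervention breaks the incoming arrows to Signups: Signups := 2 if Reach >= 1 else -4 no longer applies, and Signups = -5.
Installs = |Clicks - Reach|  [with Clicks=-2, Reach=2]  = 4
Churn = 5 if Signups >= -2 else 1  [with Signups=-5]  = 1
LTV = |Churn - Installs|  [with Churn=1, Installs=4]  = 3

3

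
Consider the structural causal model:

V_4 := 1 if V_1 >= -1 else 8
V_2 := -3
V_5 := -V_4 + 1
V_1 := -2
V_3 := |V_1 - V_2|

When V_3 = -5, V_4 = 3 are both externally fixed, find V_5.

-2

Setting V_3 = -5, V_4 = 3 by intervention discards those variables' equations.
V_5 = -V_4 + 1  [with V_4=3]  = -2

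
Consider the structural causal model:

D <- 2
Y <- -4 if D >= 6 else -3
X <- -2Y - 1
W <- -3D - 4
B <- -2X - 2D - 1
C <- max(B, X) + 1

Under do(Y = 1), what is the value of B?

do(Y=1) replaces the equation Y <- -4 if D >= 6 else -3 with the constant Y = 1.
X = -2Y - 1  [with Y=1]  = -3
B = -2X - 2D - 1  [with X=-3, D=2]  = 1

1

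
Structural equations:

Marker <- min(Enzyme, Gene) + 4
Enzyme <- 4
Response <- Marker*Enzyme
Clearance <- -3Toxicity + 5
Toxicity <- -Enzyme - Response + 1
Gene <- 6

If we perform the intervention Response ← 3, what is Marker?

8

Under do(Response=3), the mechanism Response <- Marker*Enzyme is discarded; Response is fixed at 3.
Since Marker is not a descendant of the intervened variable, it is unaffected.
Marker = min(Enzyme, Gene) + 4  [with Enzyme=4, Gene=6]  = 8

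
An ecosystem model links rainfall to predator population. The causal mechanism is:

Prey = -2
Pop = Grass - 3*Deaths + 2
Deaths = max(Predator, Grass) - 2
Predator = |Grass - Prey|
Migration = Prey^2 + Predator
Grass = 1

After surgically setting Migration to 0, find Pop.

0

The intervention breaks the incoming arrows to Migration: Migration = Prey^2 + Predator no longer applies, and Migration = 0.
Since Pop is not a descendant of the intervened variable, it is unaffected.
Predator = |Grass - Prey|  [with Grass=1, Prey=-2]  = 3
Deaths = max(Predator, Grass) - 2  [with Predator=3, Grass=1]  = 1
Pop = Grass - 3*Deaths + 2  [with Grass=1, Deaths=1]  = 0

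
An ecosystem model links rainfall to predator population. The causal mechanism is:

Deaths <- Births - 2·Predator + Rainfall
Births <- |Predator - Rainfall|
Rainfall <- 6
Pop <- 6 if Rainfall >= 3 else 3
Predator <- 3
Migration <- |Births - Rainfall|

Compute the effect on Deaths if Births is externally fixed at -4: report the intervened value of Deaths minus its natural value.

The intervention breaks the incoming arrows to Births: Births <- |Predator - Rainfall| no longer applies, and Births = -4.
Deaths = Births - 2·Predator + Rainfall  [with Births=-4, Predator=3, Rainfall=6]  = -4
Without intervention: Births = |Predator - Rainfall|  [with Predator=3, Rainfall=6]  = 3; Deaths = Births - 2·Predator + Rainfall  [with Births=3, Predator=3, Rainfall=6]  = 3.
Change = -4 − 3 = -7.

-7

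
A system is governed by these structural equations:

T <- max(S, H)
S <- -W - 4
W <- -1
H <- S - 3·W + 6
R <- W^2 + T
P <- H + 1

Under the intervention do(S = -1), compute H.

8

The intervention breaks the incoming arrows to S: S <- -W - 4 no longer applies, and S = -1.
H = S - 3·W + 6  [with S=-1, W=-1]  = 8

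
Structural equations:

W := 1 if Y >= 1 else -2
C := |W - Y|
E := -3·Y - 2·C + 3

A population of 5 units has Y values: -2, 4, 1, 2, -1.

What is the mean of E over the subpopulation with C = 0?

E[E|C=0] averages over only the 2 units with C=0 (Y = -2, 1): E = 9, 0, mean 4.5.

4.5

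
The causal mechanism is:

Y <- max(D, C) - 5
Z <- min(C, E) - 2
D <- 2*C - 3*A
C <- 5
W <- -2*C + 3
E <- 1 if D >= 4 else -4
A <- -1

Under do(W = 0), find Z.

Under do(W=0), the mechanism W <- -2*C + 3 is discarded; W is fixed at 0.
Since Z is not a descendant of the intervened variable, it is unaffected.
D = 2*C - 3*A  [with C=5, A=-1]  = 13
E = 1 if D >= 4 else -4  [with D=13]  = 1
Z = min(C, E) - 2  [with C=5, E=1]  = -1

-1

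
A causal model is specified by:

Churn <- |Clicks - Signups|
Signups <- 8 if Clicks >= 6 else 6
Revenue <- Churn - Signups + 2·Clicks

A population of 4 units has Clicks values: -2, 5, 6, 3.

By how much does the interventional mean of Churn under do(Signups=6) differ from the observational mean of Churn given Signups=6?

-1

do(Signups=6) breaks Signups's dependence on Clicks. With Signups=6 fixed, Churn across the units is 8, 1, 0, 3, mean 3.
Observing Signups=6 restricts to units where Signups's equation naturally yields 6: Clicks ∈ {-2, 5, 3}. In that subpopulation Churn = 8, 1, 3, mean 4.
Difference = 3 − 4 = -1.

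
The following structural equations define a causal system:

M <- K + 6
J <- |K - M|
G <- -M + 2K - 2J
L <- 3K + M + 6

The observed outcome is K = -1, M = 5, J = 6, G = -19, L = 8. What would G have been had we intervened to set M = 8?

-28

Under do(M=8), the mechanism M <- K + 6 is discarded; M is fixed at 8.
J = |K - M|  [with K=-1, M=8]  = 9
G = -M + 2K - 2J  [with M=8, K=-1, J=9]  = -28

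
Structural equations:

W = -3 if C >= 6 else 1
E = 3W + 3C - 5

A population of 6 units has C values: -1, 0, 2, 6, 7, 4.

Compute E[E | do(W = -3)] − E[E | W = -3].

do(W=-3) breaks W's dependence on C. With W=-3 fixed, E across the units is -17, -14, -8, 4, 7, -2, mean -5.
E[E|W=-3] averages over only the 2 units with W=-3 (C = 6, 7): E = 4, 7, mean 5.5.
Difference = -5 − 5.5 = -10.5.

-10.5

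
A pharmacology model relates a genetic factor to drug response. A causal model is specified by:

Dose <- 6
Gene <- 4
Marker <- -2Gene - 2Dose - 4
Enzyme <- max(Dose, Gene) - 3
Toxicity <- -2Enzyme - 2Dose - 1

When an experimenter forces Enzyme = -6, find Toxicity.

do(Enzyme=-6) replaces the equation Enzyme <- max(Dose, Gene) - 3 with the constant Enzyme = -6.
Toxicity = -2Enzyme - 2Dose - 1  [with Enzyme=-6, Dose=6]  = -1

-1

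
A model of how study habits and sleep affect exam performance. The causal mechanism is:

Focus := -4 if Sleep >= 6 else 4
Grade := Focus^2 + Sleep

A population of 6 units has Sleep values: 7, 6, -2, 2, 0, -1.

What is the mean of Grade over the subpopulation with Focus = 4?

15.75

Conditioning on Focus=4 selects the 4 unit(s) with Sleep ∈ {-2, 2, 0, -1}. Their Grade values: 14, 18, 16, 15. Mean = 15.75.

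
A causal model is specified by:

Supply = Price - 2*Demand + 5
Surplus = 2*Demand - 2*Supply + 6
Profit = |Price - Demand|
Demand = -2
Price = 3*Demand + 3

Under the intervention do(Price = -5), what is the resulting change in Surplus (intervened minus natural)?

do(Price=-5) replaces the equation Price = 3*Demand + 3 with the constant Price = -5.
Supply = Price - 2*Demand + 5  [with Price=-5, Demand=-2]  = 4
Surplus = 2*Demand - 2*Supply + 6  [with Demand=-2, Supply=4]  = -6
Without intervention: Price = 3*Demand + 3  [with Demand=-2]  = -3; Supply = Price - 2*Demand + 5  [with Price=-3, Demand=-2]  = 6; Surplus = 2*Demand - 2*Supply + 6  [with Demand=-2, Supply=6]  = -10.
Change = -6 − (-10) = 4.

4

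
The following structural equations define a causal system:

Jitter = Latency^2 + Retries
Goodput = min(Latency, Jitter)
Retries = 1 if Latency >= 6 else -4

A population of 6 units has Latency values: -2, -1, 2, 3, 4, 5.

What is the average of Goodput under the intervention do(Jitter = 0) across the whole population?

-0.5

Under do(Jitter=0), Jitter's equation is replaced by Jitter=0 for every unit. Per-unit Goodput: -2, -1, 0, 0, 0, 0. Mean = -0.5.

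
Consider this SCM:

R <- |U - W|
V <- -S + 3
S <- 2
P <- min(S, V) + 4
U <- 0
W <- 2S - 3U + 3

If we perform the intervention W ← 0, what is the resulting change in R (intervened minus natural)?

The intervention breaks the incoming arrows to W: W <- 2S - 3U + 3 no longer applies, and W = 0.
R = |U - W|  [with U=0, W=0]  = 0
Without intervention: W = 2S - 3U + 3  [with S=2, U=0]  = 7; R = |U - W|  [with U=0, W=7]  = 7.
Change = 0 − 7 = -7.

-7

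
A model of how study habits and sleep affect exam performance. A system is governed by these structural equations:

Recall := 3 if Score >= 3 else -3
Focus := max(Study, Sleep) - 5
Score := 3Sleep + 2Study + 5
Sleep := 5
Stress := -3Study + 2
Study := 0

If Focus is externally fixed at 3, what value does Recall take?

3

Under do(Focus=3), the mechanism Focus := max(Study, Sleep) - 5 is discarded; Focus is fixed at 3.
Since Recall is not a descendant of the intervened variable, it is unaffected.
Score = 3Sleep + 2Study + 5  [with Sleep=5, Study=0]  = 20
Recall = 3 if Score >= 3 else -3  [with Score=20]  = 3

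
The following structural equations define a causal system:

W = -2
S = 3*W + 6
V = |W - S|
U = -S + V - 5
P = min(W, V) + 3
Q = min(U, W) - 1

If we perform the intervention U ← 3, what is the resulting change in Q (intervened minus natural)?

Under do(U=3), the mechanism U = -S + V - 5 is discarded; U is fixed at 3.
Q = min(U, W) - 1  [with U=3, W=-2]  = -3
Without intervention: S = 3*W + 6  [with W=-2]  = 0; V = |W - S|  [with W=-2, S=0]  = 2; U = -S + V - 5  [with S=0, V=2]  = -3; Q = min(U, W) - 1  [with U=-3, W=-2]  = -4.
Change = -3 − (-4) = 1.

1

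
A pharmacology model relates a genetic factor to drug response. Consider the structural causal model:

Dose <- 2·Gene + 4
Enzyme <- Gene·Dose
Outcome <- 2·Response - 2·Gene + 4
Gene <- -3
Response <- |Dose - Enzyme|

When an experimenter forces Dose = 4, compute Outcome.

do(Dose=4) replaces the equation Dose <- 2·Gene + 4 with the constant Dose = 4.
Enzyme = Gene·Dose  [with Gene=-3, Dose=4]  = -12
Response = |Dose - Enzyme|  [with Dose=4, Enzyme=-12]  = 16
Outcome = 2·Response - 2·Gene + 4  [with Response=16, Gene=-3]  = 42

42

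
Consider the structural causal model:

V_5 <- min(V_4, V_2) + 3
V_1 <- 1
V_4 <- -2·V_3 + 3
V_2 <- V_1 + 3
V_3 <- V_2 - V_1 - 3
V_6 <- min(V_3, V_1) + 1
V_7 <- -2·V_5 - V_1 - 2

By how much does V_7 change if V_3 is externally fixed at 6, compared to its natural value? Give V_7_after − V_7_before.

The intervention breaks the incoming arrows to V_3: V_3 <- V_2 - V_1 - 3 no longer applies, and V_3 = 6.
V_2 = V_1 + 3  [with V_1=1]  = 4
V_4 = -2·V_3 + 3  [with V_3=6]  = -9
V_5 = min(V_4, V_2) + 3  [with V_4=-9, V_2=4]  = -6
V_7 = -2·V_5 - V_1 - 2  [with V_5=-6, V_1=1]  = 9
Without intervention: V_2 = V_1 + 3  [with V_1=1]  = 4; V_3 = V_2 - V_1 - 3  [with V_2=4, V_1=1]  = 0; V_4 = -2·V_3 + 3  [with V_3=0]  = 3; V_5 = min(V_4, V_2) + 3  [with V_4=3, V_2=4]  = 6; V_7 = -2·V_5 - V_1 - 2  [with V_5=6, V_1=1]  = -15.
Change = 9 − (-15) = 24.

24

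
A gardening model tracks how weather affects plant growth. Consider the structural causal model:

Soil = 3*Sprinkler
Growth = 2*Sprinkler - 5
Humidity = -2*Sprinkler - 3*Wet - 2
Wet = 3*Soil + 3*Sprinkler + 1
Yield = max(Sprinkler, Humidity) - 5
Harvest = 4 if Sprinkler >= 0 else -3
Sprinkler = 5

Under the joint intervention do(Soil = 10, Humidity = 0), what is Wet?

Under do(Soil = 10, Humidity = 0), each intervened variable's structural equation is replaced by its fixed value.
Wet = 3*Soil + 3*Sprinkler + 1  [with Soil=10, Sprinkler=5]  = 46

46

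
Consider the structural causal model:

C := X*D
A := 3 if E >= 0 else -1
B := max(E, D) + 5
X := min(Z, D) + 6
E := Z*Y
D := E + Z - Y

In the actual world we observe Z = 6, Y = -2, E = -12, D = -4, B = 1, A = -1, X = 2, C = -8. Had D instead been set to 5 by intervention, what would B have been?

10

Intervening sets D = 5 and removes its equation (D := E + Z - Y).
E = Z*Y  [with Z=6, Y=-2]  = -12
B = max(E, D) + 5  [with E=-12, D=5]  = 10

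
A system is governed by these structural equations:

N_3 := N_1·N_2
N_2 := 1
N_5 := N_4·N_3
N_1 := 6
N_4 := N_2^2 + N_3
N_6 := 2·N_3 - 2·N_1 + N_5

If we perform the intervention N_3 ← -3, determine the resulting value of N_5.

6

do(N_3=-3) replaces the equation N_3 := N_1·N_2 with the constant N_3 = -3.
N_4 = N_2^2 + N_3  [with N_2=1, N_3=-3]  = -2
N_5 = N_4·N_3  [with N_4=-2, N_3=-3]  = 6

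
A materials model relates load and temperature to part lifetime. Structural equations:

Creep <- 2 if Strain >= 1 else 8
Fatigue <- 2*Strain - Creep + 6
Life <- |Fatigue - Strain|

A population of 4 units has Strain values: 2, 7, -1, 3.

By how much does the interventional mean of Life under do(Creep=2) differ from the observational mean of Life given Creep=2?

do(Creep=2) breaks Creep's dependence on Strain. With Creep=2 fixed, Life across the units is 6, 11, 3, 7, mean 6.75.
E[Life|Creep=2] averages over only the 3 units with Creep=2 (Strain = 2, 7, 3): Life = 6, 11, 7, mean 8.
Difference = 6.75 − 8 = -1.25.

-1.25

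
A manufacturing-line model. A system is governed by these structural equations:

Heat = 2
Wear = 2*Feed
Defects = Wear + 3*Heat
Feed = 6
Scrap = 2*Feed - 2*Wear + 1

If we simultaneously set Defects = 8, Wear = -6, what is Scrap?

25

The joint intervention fixes Defects = 8, Wear = -6, removing each variable's own equation.
Scrap = 2*Feed - 2*Wear + 1  [with Feed=6, Wear=-6]  = 25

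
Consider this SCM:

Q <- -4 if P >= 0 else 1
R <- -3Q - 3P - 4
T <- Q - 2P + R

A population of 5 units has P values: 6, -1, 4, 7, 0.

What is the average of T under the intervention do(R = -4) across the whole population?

do(R=-4) breaks R's dependence on P. With R=-4 fixed, T across the units is -20, -1, -16, -22, -8, mean -13.4.

-13.4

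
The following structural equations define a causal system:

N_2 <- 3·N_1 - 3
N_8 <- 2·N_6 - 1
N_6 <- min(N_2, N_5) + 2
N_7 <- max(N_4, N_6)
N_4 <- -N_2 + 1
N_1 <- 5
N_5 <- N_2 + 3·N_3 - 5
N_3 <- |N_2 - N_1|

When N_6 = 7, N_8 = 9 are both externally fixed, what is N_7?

7

Under do(N_6 = 7, N_8 = 9), each intervened variable's structural equation is replaced by its fixed value.
N_2 = 3·N_1 - 3  [with N_1=5]  = 12
N_4 = -N_2 + 1  [with N_2=12]  = -11
N_7 = max(N_4, N_6)  [with N_4=-11, N_6=7]  = 7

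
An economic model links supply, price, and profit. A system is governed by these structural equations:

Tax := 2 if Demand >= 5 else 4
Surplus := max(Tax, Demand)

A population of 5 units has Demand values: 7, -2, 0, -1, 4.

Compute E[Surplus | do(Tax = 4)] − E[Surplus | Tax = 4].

The intervention sets Tax=4 in all 5 units regardless of Demand. Recomputing Surplus per unit gives 7, 4, 4, 4, 4; average 4.6.
Conditioning on Tax=4 selects the 4 unit(s) with Demand ∈ {-2, 0, -1, 4}. Their Surplus values: 4, 4, 4, 4. Mean = 4.
Difference = 4.6 − 4 = 0.6.

0.6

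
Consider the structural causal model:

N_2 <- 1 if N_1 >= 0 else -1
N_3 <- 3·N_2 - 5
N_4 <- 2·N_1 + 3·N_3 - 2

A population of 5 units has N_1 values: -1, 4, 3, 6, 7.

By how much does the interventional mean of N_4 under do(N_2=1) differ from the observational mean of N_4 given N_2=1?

-2.4

Under do(N_2=1), N_2's equation is replaced by N_2=1 for every unit. Per-unit N_4: -10, 0, -2, 4, 6. Mean = -0.4.
Observing N_2=1 restricts to units where N_2's equation naturally yields 1: N_1 ∈ {4, 3, 6, 7}. In that subpopulation N_4 = 0, -2, 4, 6, mean 2.
Difference = -0.4 − 2 = -2.4.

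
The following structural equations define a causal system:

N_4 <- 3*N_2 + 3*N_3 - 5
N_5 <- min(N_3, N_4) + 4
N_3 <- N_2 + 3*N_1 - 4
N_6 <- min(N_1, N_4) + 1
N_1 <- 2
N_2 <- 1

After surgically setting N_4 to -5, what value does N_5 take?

-1

Intervening sets N_4 = -5 and removes its equation (N_4 <- 3*N_2 + 3*N_3 - 5).
N_3 = N_2 + 3*N_1 - 4  [with N_2=1, N_1=2]  = 3
N_5 = min(N_3, N_4) + 4  [with N_3=3, N_4=-5]  = -1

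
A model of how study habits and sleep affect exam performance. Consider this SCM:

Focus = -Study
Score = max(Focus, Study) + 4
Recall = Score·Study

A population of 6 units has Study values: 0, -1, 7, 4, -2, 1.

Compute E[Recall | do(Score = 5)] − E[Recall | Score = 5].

7.5

Under do(Score=5), Score's equation is replaced by Score=5 for every unit. Per-unit Recall: 0, -5, 35, 20, -10, 5. Mean = 7.5.
E[Recall|Score=5] averages over only the 2 units with Score=5 (Study = -1, 1): Recall = -5, 5, mean 0.
Difference = 7.5 − 0 = 7.5.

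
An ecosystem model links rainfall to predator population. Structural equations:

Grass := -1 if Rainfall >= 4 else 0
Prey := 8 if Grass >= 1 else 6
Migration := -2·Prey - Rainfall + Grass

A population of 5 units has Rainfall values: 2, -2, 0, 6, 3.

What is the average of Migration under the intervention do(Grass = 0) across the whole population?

-13.8

Every unit gets Grass=0 under the intervention. Migration values become -14, -10, -12, -18, -15; E[Migration|do(Grass=0)] = -13.8.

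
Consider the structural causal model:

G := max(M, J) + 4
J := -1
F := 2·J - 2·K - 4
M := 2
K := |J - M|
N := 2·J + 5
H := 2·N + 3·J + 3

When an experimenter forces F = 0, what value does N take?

Under do(F=0), the mechanism F := 2·J - 2·K - 4 is discarded; F is fixed at 0.
Since N is not a descendant of the intervened variable, it is unaffected.
N = 2·J + 5  [with J=-1]  = 3

3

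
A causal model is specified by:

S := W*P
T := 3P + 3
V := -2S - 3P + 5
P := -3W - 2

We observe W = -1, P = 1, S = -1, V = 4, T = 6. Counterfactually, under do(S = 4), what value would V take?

The intervention breaks the incoming arrows to S: S := W*P no longer applies, and S = 4.
P = -3W - 2  [with W=-1]  = 1
V = -2S - 3P + 5  [with S=4, P=1]  = -6

-6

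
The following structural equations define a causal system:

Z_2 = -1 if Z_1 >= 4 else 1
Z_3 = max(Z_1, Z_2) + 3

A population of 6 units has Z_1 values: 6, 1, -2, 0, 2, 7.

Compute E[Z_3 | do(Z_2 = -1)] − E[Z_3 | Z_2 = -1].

The intervention sets Z_2=-1 in all 6 units regardless of Z_1. Recomputing Z_3 per unit gives 9, 4, 2, 3, 5, 10; average 5.5.
Observing Z_2=-1 restricts to units where Z_2's equation naturally yields -1: Z_1 ∈ {6, 7}. In that subpopulation Z_3 = 9, 10, mean 9.5.
Difference = 5.5 − 9.5 = -4.

-4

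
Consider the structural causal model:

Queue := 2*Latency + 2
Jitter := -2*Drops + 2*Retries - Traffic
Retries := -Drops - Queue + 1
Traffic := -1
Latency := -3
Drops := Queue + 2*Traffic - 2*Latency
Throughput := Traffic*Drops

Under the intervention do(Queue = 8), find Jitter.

The intervention breaks the incoming arrows to Queue: Queue := 2*Latency + 2 no longer applies, and Queue = 8.
Drops = Queue + 2*Traffic - 2*Latency  [with Queue=8, Traffic=-1, Latency=-3]  = 12
Retries = -Drops - Queue + 1  [with Drops=12, Queue=8]  = -19
Jitter = -2*Drops + 2*Retries - Traffic  [with Drops=12, Retries=-19, Traffic=-1]  = -61

-61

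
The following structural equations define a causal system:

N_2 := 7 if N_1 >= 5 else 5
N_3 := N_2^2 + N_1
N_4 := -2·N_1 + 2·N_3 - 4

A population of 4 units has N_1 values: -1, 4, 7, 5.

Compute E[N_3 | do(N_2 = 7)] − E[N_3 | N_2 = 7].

The intervention sets N_2=7 in all 4 units regardless of N_1. Recomputing N_3 per unit gives 48, 53, 56, 54; average 52.75.
Conditioning on N_2=7 selects the 2 unit(s) with N_1 ∈ {7, 5}. Their N_3 values: 56, 54. Mean = 55.
Difference = 52.75 − 55 = -2.25.

-2.25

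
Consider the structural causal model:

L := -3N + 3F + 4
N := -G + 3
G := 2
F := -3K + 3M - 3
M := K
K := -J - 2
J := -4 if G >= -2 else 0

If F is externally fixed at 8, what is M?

2

do(F=8) replaces the equation F := -3K + 3M - 3 with the constant F = 8.
Since M is not a descendant of the intervened variable, it is unaffected.
J = -4 if G >= -2 else 0  [with G=2]  = -4
K = -J - 2  [with J=-4]  = 2
M = K  [with K=2]  = 2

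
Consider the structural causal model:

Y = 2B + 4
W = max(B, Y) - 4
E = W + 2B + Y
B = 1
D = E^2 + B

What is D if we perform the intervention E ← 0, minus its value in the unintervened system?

Intervening sets E = 0 and removes its equation (E = W + 2B + Y).
D = E^2 + B  [with E=0, B=1]  = 1
Without intervention: Y = 2B + 4  [with B=1]  = 6; W = max(B, Y) - 4  [with B=1, Y=6]  = 2; E = W + 2B + Y  [with W=2, B=1, Y=6]  = 10; D = E^2 + B  [with E=10, B=1]  = 101.
Change = 1 − 101 = -100.

-100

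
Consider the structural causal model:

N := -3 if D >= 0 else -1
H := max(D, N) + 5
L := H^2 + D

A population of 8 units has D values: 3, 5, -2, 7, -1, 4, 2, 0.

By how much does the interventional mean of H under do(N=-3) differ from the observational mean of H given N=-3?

Every unit gets N=-3 under the intervention. H values become 8, 10, 3, 12, 4, 9, 7, 5; E[H|do(N=-3)] = 7.25.
Observing N=-3 restricts to units where N's equation naturally yields -3: D ∈ {3, 5, 7, 4, 2, 0}. In that subpopulation H = 8, 10, 12, 9, 7, 5, mean 8.5.
Difference = 7.25 − 8.5 = -1.25.

-1.25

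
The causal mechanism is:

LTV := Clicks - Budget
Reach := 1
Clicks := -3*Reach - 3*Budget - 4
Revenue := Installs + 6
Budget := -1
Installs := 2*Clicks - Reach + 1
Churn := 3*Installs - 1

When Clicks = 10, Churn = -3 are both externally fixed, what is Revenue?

26

Setting Clicks = 10, Churn = -3 by intervention discards those variables' equations.
Installs = 2*Clicks - Reach + 1  [with Clicks=10, Reach=1]  = 20
Revenue = Installs + 6  [with Installs=20]  = 26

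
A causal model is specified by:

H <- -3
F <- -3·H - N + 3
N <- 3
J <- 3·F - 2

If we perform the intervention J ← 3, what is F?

Under do(J=3), the mechanism J <- 3·F - 2 is discarded; J is fixed at 3.
Since F is not a descendant of the intervened variable, it is unaffected.
F = -3·H - N + 3  [with H=-3, N=3]  = 9

9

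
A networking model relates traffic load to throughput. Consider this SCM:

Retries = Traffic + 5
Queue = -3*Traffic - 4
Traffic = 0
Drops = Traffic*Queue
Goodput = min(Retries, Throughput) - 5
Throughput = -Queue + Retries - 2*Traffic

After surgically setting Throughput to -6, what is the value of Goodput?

The intervention breaks the incoming arrows to Throughput: Throughput = -Queue + Retries - 2*Traffic no longer applies, and Throughput = -6.
Retries = Traffic + 5  [with Traffic=0]  = 5
Goodput = min(Retries, Throughput) - 5  [with Retries=5, Throughput=-6]  = -11

-11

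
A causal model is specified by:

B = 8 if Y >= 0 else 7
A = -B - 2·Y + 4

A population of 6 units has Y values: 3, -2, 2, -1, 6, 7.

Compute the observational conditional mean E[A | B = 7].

0

Observing B=7 restricts to units where B's equation naturally yields 7: Y ∈ {-2, -1}. In that subpopulation A = 1, -1, mean 0.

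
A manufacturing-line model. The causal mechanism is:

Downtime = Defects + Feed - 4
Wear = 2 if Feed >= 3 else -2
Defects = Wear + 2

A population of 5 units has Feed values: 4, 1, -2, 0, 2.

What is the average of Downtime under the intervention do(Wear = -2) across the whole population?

-3

The intervention sets Wear=-2 in all 5 units regardless of Feed. Recomputing Downtime per unit gives 0, -3, -6, -4, -2; average -3.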